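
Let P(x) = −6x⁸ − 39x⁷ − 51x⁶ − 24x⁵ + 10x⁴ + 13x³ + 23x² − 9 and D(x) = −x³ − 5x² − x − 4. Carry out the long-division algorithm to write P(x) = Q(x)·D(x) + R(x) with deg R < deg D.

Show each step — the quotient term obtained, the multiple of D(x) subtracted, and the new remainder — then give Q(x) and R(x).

Step 1: lead(−6x⁸ − 39x⁷ − 51x⁶ − 24x⁵ + 10x⁴ + 13x³ + 23x² − 9) ÷ lead(D) = −6x⁸ ÷ −x³ = 6x⁵. Subtract (6x⁵)·D = −6x⁸ − 30x⁷ − 6x⁶ − 24x⁵. Remainder: −9x⁷ − 45x⁶ + 10x⁴ + 13x³ + 23x² − 9.
Step 2: lead(−9x⁷ − 45x⁶ + 10x⁴ + 13x³ + 23x² − 9) ÷ lead(D) = −9x⁷ ÷ −x³ = 9x⁴. Subtract (9x⁴)·D = −9x⁷ − 45x⁶ − 9x⁵ − 36x⁴. Remainder: 9x⁵ + 46x⁴ + 13x³ + 23x² − 9.
Step 3: lead(9x⁵ + 46x⁴ + 13x³ + 23x² − 9) ÷ lead(D) = 9x⁵ ÷ −x³ = −9x². Subtract (−9x²)·D = 9x⁵ + 45x⁴ + 9x³ + 36x². Remainder: x⁴ + 4x³ − 13x² − 9.
Step 4: lead(x⁴ + 4x³ − 13x² − 9) ÷ lead(D) = x⁴ ÷ −x³ = −x. Subtract (−x)·D = x⁴ + 5x³ + x² + 4x. Remainder: −x³ − 14x² − 4x − 9.
Step 5: lead(−x³ − 14x² − 4x − 9) ÷ lead(D) = −x³ ÷ −x³ = 1. Subtract (1)·D = −x³ − 5x² − x − 4. Remainder: −9x² − 3x − 5.

Q(x) = 6x⁵ + 9x⁴ − 9x² − x + 1; R(x) = −9x² − 3x − 5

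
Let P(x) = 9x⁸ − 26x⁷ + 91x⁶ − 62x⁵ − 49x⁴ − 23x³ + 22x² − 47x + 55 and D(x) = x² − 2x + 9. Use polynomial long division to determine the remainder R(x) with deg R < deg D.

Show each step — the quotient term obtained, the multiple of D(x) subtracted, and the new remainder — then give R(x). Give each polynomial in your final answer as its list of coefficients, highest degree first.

R = [-6, -8]

Step 1: lead(9x⁸ − 26x⁷ + 91x⁶ − 62x⁵ − 49x⁴ − 23x³ + 22x² − 47x + 55) ÷ lead(D) = 9x⁸ ÷ x² = 9x⁶. Subtract (9x⁶)·D = 9x⁸ − 18x⁷ + 81x⁶. Remainder: −8x⁷ + 10x⁶ − 62x⁵ − 49x⁴ − 23x³ + 22x² − 47x + 55.
Step 2: lead(−8x⁷ + 10x⁶ − 62x⁵ − 49x⁴ − 23x³ + 22x² − 47x + 55) ÷ lead(D) = −8x⁷ ÷ x² = −8x⁵. Subtract (−8x⁵)·D = −8x⁷ + 16x⁶ − 72x⁵. Remainder: −6x⁶ + 10x⁵ − 49x⁴ − 23x³ + 22x² − 47x + 55.
Step 3: lead(−6x⁶ + 10x⁵ − 49x⁴ − 23x³ + 22x² − 47x + 55) ÷ lead(D) = −6x⁶ ÷ x² = −6x⁴. Subtract (−6x⁴)·D = −6x⁶ + 12x⁵ − 54x⁴. Remainder: −2x⁵ + 5x⁴ − 23x³ + 22x² − 47x + 55.
Step 4: lead(−2x⁵ + 5x⁴ − 23x³ + 22x² − 47x + 55) ÷ lead(D) = −2x⁵ ÷ x² = −2x³. Subtract (−2x³)·D = −2x⁵ + 4x⁴ − 18x³. Remainder: x⁴ − 5x³ + 22x² − 47x + 55.
Step 5: lead(x⁴ − 5x³ + 22x² − 47x + 55) ÷ lead(D) = x⁴ ÷ x² = x². Subtract (x²)·D = x⁴ − 2x³ + 9x². Remainder: −3x³ + 13x² − 47x + 55.
Step 6: lead(−3x³ + 13x² − 47x + 55) ÷ lead(D) = −3x³ ÷ x² = −3x. Subtract (−3x)·D = −3x³ + 6x² − 27x. Remainder: 7x² − 20x + 55.
Step 7: lead(7x² − 20x + 55) ÷ lead(D) = 7x² ÷ x² = 7. Subtract (7)·D = 7x² − 14x + 63. Remainder: −6x − 8.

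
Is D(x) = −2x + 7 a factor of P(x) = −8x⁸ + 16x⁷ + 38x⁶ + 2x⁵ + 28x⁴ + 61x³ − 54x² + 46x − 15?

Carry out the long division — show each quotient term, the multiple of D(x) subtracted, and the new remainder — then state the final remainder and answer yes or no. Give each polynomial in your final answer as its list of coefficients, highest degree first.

Step 1: lead(−8x⁸ + 16x⁷ + 38x⁶ + 2x⁵ + 28x⁴ + 61x³ − 54x² + 46x − 15) ÷ lead(D) = −8x⁸ ÷ −2x = 4x⁷. Subtract (4x⁷)·D = −8x⁸ + 28x⁷. Remainder: −12x⁷ + 38x⁶ + 2x⁵ + 28x⁴ + 61x³ − 54x² + 46x − 15.
Step 2: lead(−12x⁷ + 38x⁶ + 2x⁵ + 28x⁴ + 61x³ − 54x² + 46x − 15) ÷ lead(D) = −12x⁷ ÷ −2x = 6x⁶. Subtract (6x⁶)·D = −12x⁷ + 42x⁶. Remainder: −4x⁶ + 2x⁵ + 28x⁴ + 61x³ − 54x² + 46x − 15.
Step 3: lead(−4x⁶ + 2x⁵ + 28x⁴ + 61x³ − 54x² + 46x − 15) ÷ lead(D) = −4x⁶ ÷ −2x = 2x⁵. Subtract (2x⁵)·D = −4x⁶ + 14x⁵. Remainder: −12x⁵ + 28x⁴ + 61x³ − 54x² + 46x − 15.
Step 4: lead(−12x⁵ + 28x⁴ + 61x³ − 54x² + 46x − 15) ÷ lead(D) = −12x⁵ ÷ −2x = 6x⁴. Subtract (6x⁴)·D = −12x⁵ + 42x⁴. Remainder: −14x⁴ + 61x³ − 54x² + 46x − 15.
Step 5: lead(−14x⁴ + 61x³ − 54x² + 46x − 15) ÷ lead(D) = −14x⁴ ÷ −2x = 7x³. Subtract (7x³)·D = −14x⁴ + 49x³. Remainder: 12x³ − 54x² + 46x − 15.
Step 6: lead(12x³ − 54x² + 46x − 15) ÷ lead(D) = 12x³ ÷ −2x = −6x². Subtract (−6x²)·D = 12x³ − 42x². Remainder: −12x² + 46x − 15.
Step 7: lead(−12x² + 46x − 15) ÷ lead(D) = −12x² ÷ −2x = 6x. Subtract (6x)·D = −12x² + 42x. Remainder: 4x − 15.
Step 8: lead(4x − 15) ÷ lead(D) = 4x ÷ −2x = −2. Subtract (−2)·D = 4x − 14. Remainder: −1.

R = [-1], so D(x) is not a factor of P(x). no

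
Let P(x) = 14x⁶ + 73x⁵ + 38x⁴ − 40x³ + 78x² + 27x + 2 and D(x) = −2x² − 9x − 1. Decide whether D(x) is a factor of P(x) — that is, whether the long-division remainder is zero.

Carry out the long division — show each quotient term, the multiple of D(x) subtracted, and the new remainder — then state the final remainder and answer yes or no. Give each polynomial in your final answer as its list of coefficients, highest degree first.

Step 1: lead(14x⁶ + 73x⁵ + 38x⁴ − 40x³ + 78x² + 27x + 2) ÷ lead(D) = 14x⁶ ÷ −2x² = −7x⁴. Subtract (−7x⁴)·D = 14x⁶ + 63x⁵ + 7x⁴. Remainder: 10x⁵ + 31x⁴ − 40x³ + 78x² + 27x + 2.
Step 2: lead(10x⁵ + 31x⁴ − 40x³ + 78x² + 27x + 2) ÷ lead(D) = 10x⁵ ÷ −2x² = −5x³. Subtract (−5x³)·D = 10x⁵ + 45x⁴ + 5x³. Remainder: −14x⁴ − 45x³ + 78x² + 27x + 2.
Step 3: lead(−14x⁴ − 45x³ + 78x² + 27x + 2) ÷ lead(D) = −14x⁴ ÷ −2x² = 7x². Subtract (7x²)·D = −14x⁴ − 63x³ − 7x². Remainder: 18x³ + 85x² + 27x + 2.
Step 4: lead(18x³ + 85x² + 27x + 2) ÷ lead(D) = 18x³ ÷ −2x² = −9x. Subtract (−9x)·D = 18x³ + 81x² + 9x. Remainder: 4x² + 18x + 2.
Step 5: lead(4x² + 18x + 2) ÷ lead(D) = 4x² ÷ −2x² = −2. Subtract (−2)·D = 4x² + 18x + 2. Remainder: 0.

R = [0], so D(x) is a factor of P(x). yes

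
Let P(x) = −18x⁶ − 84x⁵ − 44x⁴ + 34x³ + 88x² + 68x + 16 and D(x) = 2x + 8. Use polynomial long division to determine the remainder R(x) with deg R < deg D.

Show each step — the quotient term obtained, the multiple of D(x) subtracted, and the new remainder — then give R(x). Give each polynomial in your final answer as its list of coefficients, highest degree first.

R = [0]

Step 1: lead(−18x⁶ − 84x⁵ − 44x⁴ + 34x³ + 88x² + 68x + 16) ÷ lead(D) = −18x⁶ ÷ 2x = −9x⁵. Subtract (−9x⁵)·D = −18x⁶ − 72x⁵. Remainder: −12x⁵ − 44x⁴ + 34x³ + 88x² + 68x + 16.
Step 2: lead(−12x⁵ − 44x⁴ + 34x³ + 88x² + 68x + 16) ÷ lead(D) = −12x⁵ ÷ 2x = −6x⁴. Subtract (−6x⁴)·D = −12x⁵ − 48x⁴. Remainder: 4x⁴ + 34x³ + 88x² + 68x + 16.
Step 3: lead(4x⁴ + 34x³ + 88x² + 68x + 16) ÷ lead(D) = 4x⁴ ÷ 2x = 2x³. Subtract (2x³)·D = 4x⁴ + 16x³. Remainder: 18x³ + 88x² + 68x + 16.
Step 4: lead(18x³ + 88x² + 68x + 16) ÷ lead(D) = 18x³ ÷ 2x = 9x². Subtract (9x²)·D = 18x³ + 72x². Remainder: 16x² + 68x + 16.
Step 5: lead(16x² + 68x + 16) ÷ lead(D) = 16x² ÷ 2x = 8x. Subtract (8x)·D = 16x² + 64x. Remainder: 4x + 16.
Step 6: lead(4x + 16) ÷ lead(D) = 4x ÷ 2x = 2. Subtract (2)·D = 4x + 16. Remainder: 0.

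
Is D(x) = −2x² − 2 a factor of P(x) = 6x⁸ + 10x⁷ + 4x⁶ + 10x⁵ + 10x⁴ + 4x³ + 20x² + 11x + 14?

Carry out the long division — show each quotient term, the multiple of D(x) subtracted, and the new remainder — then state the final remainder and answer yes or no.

R(x) = 7x + 6, so D(x) is not a factor of P(x). no

Step 1: lead(6x⁸ + 10x⁷ + 4x⁶ + 10x⁵ + 10x⁴ + 4x³ + 20x² + 11x + 14) ÷ lead(D) = 6x⁸ ÷ −2x² = −3x⁶. Subtract (−3x⁶)·D = 6x⁸ + 6x⁶. Remainder: 10x⁷ − 2x⁶ + 10x⁵ + 10x⁴ + 4x³ + 20x² + 11x + 14.
Step 2: lead(10x⁷ − 2x⁶ + 10x⁵ + 10x⁴ + 4x³ + 20x² + 11x + 14) ÷ lead(D) = 10x⁷ ÷ −2x² = −5x⁵. Subtract (−5x⁵)·D = 10x⁷ + 10x⁵. Remainder: −2x⁶ + 10x⁴ + 4x³ + 20x² + 11x + 14.
Step 3: lead(−2x⁶ + 10x⁴ + 4x³ + 20x² + 11x + 14) ÷ lead(D) = −2x⁶ ÷ −2x² = x⁴. Subtract (x⁴)·D = −2x⁶ − 2x⁴. Remainder: 12x⁴ + 4x³ + 20x² + 11x + 14.
Step 4: lead(12x⁴ + 4x³ + 20x² + 11x + 14) ÷ lead(D) = 12x⁴ ÷ −2x² = −6x². Subtract (−6x²)·D = 12x⁴ + 12x². Remainder: 4x³ + 8x² + 11x + 14.
Step 5: lead(4x³ + 8x² + 11x + 14) ÷ lead(D) = 4x³ ÷ −2x² = −2x. Subtract (−2x)·D = 4x³ + 4x. Remainder: 8x² + 7x + 14.
Step 6: lead(8x² + 7x + 14) ÷ lead(D) = 8x² ÷ −2x² = −4. Subtract (−4)·D = 8x² + 8. Remainder: 7x + 6.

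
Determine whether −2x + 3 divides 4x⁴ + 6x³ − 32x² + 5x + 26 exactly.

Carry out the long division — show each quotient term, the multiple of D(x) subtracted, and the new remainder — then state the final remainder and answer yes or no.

Step 1: lead(4x⁴ + 6x³ − 32x² + 5x + 26) ÷ lead(D) = 4x⁴ ÷ −2x = −2x³. Subtract (−2x³)·D = 4x⁴ − 6x³. Remainder: 12x³ − 32x² + 5x + 26.
Step 2: lead(12x³ − 32x² + 5x + 26) ÷ lead(D) = 12x³ ÷ −2x = −6x². Subtract (−6x²)·D = 12x³ − 18x². Remainder: −14x² + 5x + 26.
Step 3: lead(−14x² + 5x + 26) ÷ lead(D) = −14x² ÷ −2x = 7x. Subtract (7x)·D = −14x² + 21x. Remainder: −16x + 26.
Step 4: lead(−16x + 26) ÷ lead(D) = −16x ÷ −2x = 8. Subtract (8)·D = −16x + 24. Remainder: 2.

R(x) = 2, so D(x) is not a factor of P(x). no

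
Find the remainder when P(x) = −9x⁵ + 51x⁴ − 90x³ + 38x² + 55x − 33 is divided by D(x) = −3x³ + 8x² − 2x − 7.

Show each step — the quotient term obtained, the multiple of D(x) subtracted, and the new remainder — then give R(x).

Step 1: lead(−9x⁵ + 51x⁴ − 90x³ + 38x² + 55x − 33) ÷ lead(D) = −9x⁵ ÷ −3x³ = 3x². Subtract (3x²)·D = −9x⁵ + 24x⁴ − 6x³ − 21x². Remainder: 27x⁴ − 84x³ + 59x² + 55x − 33.
Step 2: lead(27x⁴ − 84x³ + 59x² + 55x − 33) ÷ lead(D) = 27x⁴ ÷ −3x³ = −9x. Subtract (−9x)·D = 27x⁴ − 72x³ + 18x² + 63x. Remainder: −12x³ + 41x² − 8x − 33.
Step 3: lead(−12x³ + 41x² − 8x − 33) ÷ lead(D) = −12x³ ÷ −3x³ = 4. Subtract (4)·D = −12x³ + 32x² − 8x − 28. Remainder: 9x² − 5.

R(x) = 9x² − 5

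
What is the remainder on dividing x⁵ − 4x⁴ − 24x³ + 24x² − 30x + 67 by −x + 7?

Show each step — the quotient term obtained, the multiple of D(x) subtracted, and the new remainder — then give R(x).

Step 1: lead(x⁵ − 4x⁴ − 24x³ + 24x² − 30x + 67) ÷ lead(D) = x⁵ ÷ −x = −x⁴. Subtract (−x⁴)·D = x⁵ − 7x⁴. Remainder: 3x⁴ − 24x³ + 24x² − 30x + 67.
Step 2: lead(3x⁴ − 24x³ + 24x² − 30x + 67) ÷ lead(D) = 3x⁴ ÷ −x = −3x³. Subtract (−3x³)·D = 3x⁴ − 21x³. Remainder: −3x³ + 24x² − 30x + 67.
Step 3: lead(−3x³ + 24x² − 30x + 67) ÷ lead(D) = −3x³ ÷ −x = 3x². Subtract (3x²)·D = −3x³ + 21x². Remainder: 3x² − 30x + 67.
Step 4: lead(3x² − 30x + 67) ÷ lead(D) = 3x² ÷ −x = −3x. Subtract (−3x)·D = 3x² − 21x. Remainder: −9x + 67.
Step 5: lead(−9x + 67) ÷ lead(D) = −9x ÷ −x = 9. Subtract (9)·D = −9x + 63. Remainder: 4.

R(x) = 4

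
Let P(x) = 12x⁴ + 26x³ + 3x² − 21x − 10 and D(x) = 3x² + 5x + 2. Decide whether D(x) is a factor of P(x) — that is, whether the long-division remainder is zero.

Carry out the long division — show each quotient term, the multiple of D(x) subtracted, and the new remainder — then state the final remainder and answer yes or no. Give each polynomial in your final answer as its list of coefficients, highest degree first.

R = [0], so D(x) is a factor of P(x). yes

Step 1: lead(12x⁴ + 26x³ + 3x² − 21x − 10) ÷ lead(D) = 12x⁴ ÷ 3x² = 4x². Subtract (4x²)·D = 12x⁴ + 20x³ + 8x². Remainder: 6x³ − 5x² − 21x − 10.
Step 2: lead(6x³ − 5x² − 21x − 10) ÷ lead(D) = 6x³ ÷ 3x² = 2x. Subtract (2x)·D = 6x³ + 10x² + 4x. Remainder: −15x² − 25x − 10.
Step 3: lead(−15x² − 25x − 10) ÷ lead(D) = −15x² ÷ 3x² = −5. Subtract (−5)·D = −15x² − 25x − 10. Remainder: 0.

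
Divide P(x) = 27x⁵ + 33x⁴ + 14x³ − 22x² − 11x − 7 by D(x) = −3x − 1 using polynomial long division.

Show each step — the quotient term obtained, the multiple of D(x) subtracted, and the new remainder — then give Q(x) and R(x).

Step 1: lead(27x⁵ + 33x⁴ + 14x³ − 22x² − 11x − 7) ÷ lead(D) = 27x⁵ ÷ −3x = −9x⁴. Subtract (−9x⁴)·D = 27x⁵ + 9x⁴. Remainder: 24x⁴ + 14x³ − 22x² − 11x − 7.
Step 2: lead(24x⁴ + 14x³ − 22x² − 11x − 7) ÷ lead(D) = 24x⁴ ÷ −3x = −8x³. Subtract (−8x³)·D = 24x⁴ + 8x³. Remainder: 6x³ − 22x² − 11x − 7.
Step 3: lead(6x³ − 22x² − 11x − 7) ÷ lead(D) = 6x³ ÷ −3x = −2x². Subtract (−2x²)·D = 6x³ + 2x². Remainder: −24x² − 11x − 7.
Step 4: lead(−24x² − 11x − 7) ÷ lead(D) = −24x² ÷ −3x = 8x. Subtract (8x)·D = −24x² − 8x. Remainder: −3x − 7.
Step 5: lead(−3x − 7) ÷ lead(D) = −3x ÷ −3x = 1. Subtract (1)·D = −3x − 1. Remainder: −6.

Q(x) = −9x⁴ − 8x³ − 2x² + 8x + 1; R(x) = −6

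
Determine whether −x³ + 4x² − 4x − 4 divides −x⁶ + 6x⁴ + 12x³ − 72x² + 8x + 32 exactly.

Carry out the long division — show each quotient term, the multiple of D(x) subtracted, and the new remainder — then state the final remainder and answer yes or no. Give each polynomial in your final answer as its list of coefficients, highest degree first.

Step 1: lead(−x⁶ + 6x⁴ + 12x³ − 72x² + 8x + 32) ÷ lead(D) = −x⁶ ÷ −x³ = x³. Subtract (x³)·D = −x⁶ + 4x⁵ − 4x⁴ − 4x³. Remainder: −4x⁵ + 10x⁴ + 16x³ − 72x² + 8x + 32.
Step 2: lead(−4x⁵ + 10x⁴ + 16x³ − 72x² + 8x + 32) ÷ lead(D) = −4x⁵ ÷ −x³ = 4x². Subtract (4x²)·D = −4x⁵ + 16x⁴ − 16x³ − 16x². Remainder: −6x⁴ + 32x³ − 56x² + 8x + 32.
Step 3: lead(−6x⁴ + 32x³ − 56x² + 8x + 32) ÷ lead(D) = −6x⁴ ÷ −x³ = 6x. Subtract (6x)·D = −6x⁴ + 24x³ − 24x² − 24x. Remainder: 8x³ − 32x² + 32x + 32.
Step 4: lead(8x³ − 32x² + 32x + 32) ÷ lead(D) = 8x³ ÷ −x³ = −8. Subtract (−8)·D = 8x³ − 32x² + 32x + 32. Remainder: 0.

R = [0], so D(x) is a factor of P(x). yes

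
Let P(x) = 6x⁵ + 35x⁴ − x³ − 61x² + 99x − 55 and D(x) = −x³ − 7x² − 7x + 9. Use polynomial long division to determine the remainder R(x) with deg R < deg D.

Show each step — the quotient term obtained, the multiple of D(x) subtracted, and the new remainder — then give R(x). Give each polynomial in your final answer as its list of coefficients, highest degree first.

R = [-6, -1]

Step 1: lead(6x⁵ + 35x⁴ − x³ − 61x² + 99x − 55) ÷ lead(D) = 6x⁵ ÷ −x³ = −6x². Subtract (−6x²)·D = 6x⁵ + 42x⁴ + 42x³ − 54x². Remainder: −7x⁴ − 43x³ − 7x² + 99x − 55.
Step 2: lead(−7x⁴ − 43x³ − 7x² + 99x − 55) ÷ lead(D) = −7x⁴ ÷ −x³ = 7x. Subtract (7x)·D = −7x⁴ − 49x³ − 49x² + 63x. Remainder: 6x³ + 42x² + 36x − 55.
Step 3: lead(6x³ + 42x² + 36x − 55) ÷ lead(D) = 6x³ ÷ −x³ = −6. Subtract (−6)·D = 6x³ + 42x² + 42x − 54. Remainder: −6x − 1.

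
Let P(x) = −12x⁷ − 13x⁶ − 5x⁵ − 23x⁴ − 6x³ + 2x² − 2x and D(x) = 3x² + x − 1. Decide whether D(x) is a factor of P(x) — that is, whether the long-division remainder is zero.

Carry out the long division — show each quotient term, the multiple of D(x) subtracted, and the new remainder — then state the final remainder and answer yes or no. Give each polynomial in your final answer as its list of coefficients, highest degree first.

R = [-2], so D(x) is not a factor of P(x). no

Step 1: lead(−12x⁷ − 13x⁶ − 5x⁵ − 23x⁴ − 6x³ + 2x² − 2x) ÷ lead(D) = −12x⁷ ÷ 3x² = −4x⁵. Subtract (−4x⁵)·D = −12x⁷ − 4x⁶ + 4x⁵. Remainder: −9x⁶ − 9x⁵ − 23x⁴ − 6x³ + 2x² − 2x.
Step 2: lead(−9x⁶ − 9x⁵ − 23x⁴ − 6x³ + 2x² − 2x) ÷ lead(D) = −9x⁶ ÷ 3x² = −3x⁴. Subtract (−3x⁴)·D = −9x⁶ − 3x⁵ + 3x⁴. Remainder: −6x⁵ − 26x⁴ − 6x³ + 2x² − 2x.
Step 3: lead(−6x⁵ − 26x⁴ − 6x³ + 2x² − 2x) ÷ lead(D) = −6x⁵ ÷ 3x² = −2x³. Subtract (−2x³)·D = −6x⁵ − 2x⁴ + 2x³. Remainder: −24x⁴ − 8x³ + 2x² − 2x.
Step 4: lead(−24x⁴ − 8x³ + 2x² − 2x) ÷ lead(D) = −24x⁴ ÷ 3x² = −8x². Subtract (−8x²)·D = −24x⁴ − 8x³ + 8x². Remainder: −6x² − 2x.
Step 5: lead(−6x² − 2x) ÷ lead(D) = −6x² ÷ 3x² = −2. Subtract (−2)·D = −6x² − 2x + 2. Remainder: −2.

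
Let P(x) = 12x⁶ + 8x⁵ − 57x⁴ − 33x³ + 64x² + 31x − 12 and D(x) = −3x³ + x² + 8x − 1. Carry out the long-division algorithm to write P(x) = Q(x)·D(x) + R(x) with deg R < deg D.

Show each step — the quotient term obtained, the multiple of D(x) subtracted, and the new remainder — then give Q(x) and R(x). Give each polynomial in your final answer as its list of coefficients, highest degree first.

Step 1: lead(12x⁶ + 8x⁵ − 57x⁴ − 33x³ + 64x² + 31x − 12) ÷ lead(D) = 12x⁶ ÷ −3x³ = −4x³. Subtract (−4x³)·D = 12x⁶ − 4x⁵ − 32x⁴ + 4x³. Remainder: 12x⁵ − 25x⁴ − 37x³ + 64x² + 31x − 12.
Step 2: lead(12x⁵ − 25x⁴ − 37x³ + 64x² + 31x − 12) ÷ lead(D) = 12x⁵ ÷ −3x³ = −4x². Subtract (−4x²)·D = 12x⁵ − 4x⁴ − 32x³ + 4x². Remainder: −21x⁴ − 5x³ + 60x² + 31x − 12.
Step 3: lead(−21x⁴ − 5x³ + 60x² + 31x − 12) ÷ lead(D) = −21x⁴ ÷ −3x³ = 7x. Subtract (7x)·D = −21x⁴ + 7x³ + 56x² − 7x. Remainder: −12x³ + 4x² + 38x − 12.
Step 4: lead(−12x³ + 4x² + 38x − 12) ÷ lead(D) = −12x³ ÷ −3x³ = 4. Subtract (4)·D = −12x³ + 4x² + 32x − 4. Remainder: 6x − 8.

Q = [-4, -4, 7, 4]; R = [6, -8]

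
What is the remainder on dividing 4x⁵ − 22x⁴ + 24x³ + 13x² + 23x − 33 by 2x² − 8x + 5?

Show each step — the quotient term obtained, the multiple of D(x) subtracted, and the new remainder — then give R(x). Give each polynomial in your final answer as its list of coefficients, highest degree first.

R = [-3]

Step 1: lead(4x⁵ − 22x⁴ + 24x³ + 13x² + 23x − 33) ÷ lead(D) = 4x⁵ ÷ 2x² = 2x³. Subtract (2x³)·D = 4x⁵ − 16x⁴ + 10x³. Remainder: −6x⁴ + 14x³ + 13x² + 23x − 33.
Step 2: lead(−6x⁴ + 14x³ + 13x² + 23x − 33) ÷ lead(D) = −6x⁴ ÷ 2x² = −3x². Subtract (−3x²)·D = −6x⁴ + 24x³ − 15x². Remainder: −10x³ + 28x² + 23x − 33.
Step 3: lead(−10x³ + 28x² + 23x − 33) ÷ lead(D) = −10x³ ÷ 2x² = −5x. Subtract (−5x)·D = −10x³ + 40x² − 25x. Remainder: −12x² + 48x − 33.
Step 4: lead(−12x² + 48x − 33) ÷ lead(D) = −12x² ÷ 2x² = −6. Subtract (−6)·D = −12x² + 48x − 30. Remainder: −3.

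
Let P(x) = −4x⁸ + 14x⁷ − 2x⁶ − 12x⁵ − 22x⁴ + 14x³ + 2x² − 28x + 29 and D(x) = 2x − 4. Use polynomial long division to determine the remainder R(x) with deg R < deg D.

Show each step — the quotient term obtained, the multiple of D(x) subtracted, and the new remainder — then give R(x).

R(x) = −3

Step 1: lead(−4x⁸ + 14x⁷ − 2x⁶ − 12x⁵ − 22x⁴ + 14x³ + 2x² − 28x + 29) ÷ lead(D) = −4x⁸ ÷ 2x = −2x⁷. Subtract (−2x⁷)·D = −4x⁸ + 8x⁷. Remainder: 6x⁷ − 2x⁶ − 12x⁵ − 22x⁴ + 14x³ + 2x² − 28x + 29.
Step 2: lead(6x⁷ − 2x⁶ − 12x⁵ − 22x⁴ + 14x³ + 2x² − 28x + 29) ÷ lead(D) = 6x⁷ ÷ 2x = 3x⁶. Subtract (3x⁶)·D = 6x⁷ − 12x⁶. Remainder: 10x⁶ − 12x⁵ − 22x⁴ + 14x³ + 2x² − 28x + 29.
Step 3: lead(10x⁶ − 12x⁵ − 22x⁴ + 14x³ + 2x² − 28x + 29) ÷ lead(D) = 10x⁶ ÷ 2x = 5x⁵. Subtract (5x⁵)·D = 10x⁶ − 20x⁵. Remainder: 8x⁵ − 22x⁴ + 14x³ + 2x² − 28x + 29.
Step 4: lead(8x⁵ − 22x⁴ + 14x³ + 2x² − 28x + 29) ÷ lead(D) = 8x⁵ ÷ 2x = 4x⁴. Subtract (4x⁴)·D = 8x⁵ − 16x⁴. Remainder: −6x⁴ + 14x³ + 2x² − 28x + 29.
Step 5: lead(−6x⁴ + 14x³ + 2x² − 28x + 29) ÷ lead(D) = −6x⁴ ÷ 2x = −3x³. Subtract (−3x³)·D = −6x⁴ + 12x³. Remainder: 2x³ + 2x² − 28x + 29.
Step 6: lead(2x³ + 2x² − 28x + 29) ÷ lead(D) = 2x³ ÷ 2x = x². Subtract (x²)·D = 2x³ − 4x². Remainder: 6x² − 28x + 29.
Step 7: lead(6x² − 28x + 29) ÷ lead(D) = 6x² ÷ 2x = 3x. Subtract (3x)·D = 6x² − 12x. Remainder: −16x + 29.
Step 8: lead(−16x + 29) ÷ lead(D) = −16x ÷ 2x = −8. Subtract (−8)·D = −16x + 32. Remainder: −3.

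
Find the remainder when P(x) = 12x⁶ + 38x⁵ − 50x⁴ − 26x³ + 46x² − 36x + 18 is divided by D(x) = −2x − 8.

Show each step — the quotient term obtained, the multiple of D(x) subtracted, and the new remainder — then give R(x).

Step 1: lead(12x⁶ + 38x⁵ − 50x⁴ − 26x³ + 46x² − 36x + 18) ÷ lead(D) = 12x⁶ ÷ −2x = −6x⁵. Subtract (−6x⁵)·D = 12x⁶ + 48x⁵. Remainder: −10x⁵ − 50x⁴ − 26x³ + 46x² − 36x + 18.
Step 2: lead(−10x⁵ − 50x⁴ − 26x³ + 46x² − 36x + 18) ÷ lead(D) = −10x⁵ ÷ −2x = 5x⁴. Subtract (5x⁴)·D = −10x⁵ − 40x⁴. Remainder: −10x⁴ − 26x³ + 46x² − 36x + 18.
Step 3: lead(−10x⁴ − 26x³ + 46x² − 36x + 18) ÷ lead(D) = −10x⁴ ÷ −2x = 5x³. Subtract (5x³)·D = −10x⁴ − 40x³. Remainder: 14x³ + 46x² − 36x + 18.
Step 4: lead(14x³ + 46x² − 36x + 18) ÷ lead(D) = 14x³ ÷ −2x = −7x². Subtract (−7x²)·D = 14x³ + 56x². Remainder: −10x² − 36x + 18.
Step 5: lead(−10x² − 36x + 18) ÷ lead(D) = −10x² ÷ −2x = 5x. Subtract (5x)·D = −10x² − 40x. Remainder: 4x + 18.
Step 6: lead(4x + 18) ÷ lead(D) = 4x ÷ −2x = −2. Subtract (−2)·D = 4x + 16. Remainder: 2.

R(x) = 2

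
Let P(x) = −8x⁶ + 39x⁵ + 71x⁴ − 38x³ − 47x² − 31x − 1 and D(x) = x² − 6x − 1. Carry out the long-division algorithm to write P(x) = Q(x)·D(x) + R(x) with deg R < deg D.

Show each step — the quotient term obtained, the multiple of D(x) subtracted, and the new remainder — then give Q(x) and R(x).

Q(x) = −8x⁴ − 9x³ + 9x² + 7x + 4; R(x) = 3

Step 1: lead(−8x⁶ + 39x⁵ + 71x⁴ − 38x³ − 47x² − 31x − 1) ÷ lead(D) = −8x⁶ ÷ x² = −8x⁴. Subtract (−8x⁴)·D = −8x⁶ + 48x⁵ + 8x⁴. Remainder: −9x⁵ + 63x⁴ − 38x³ − 47x² − 31x − 1.
Step 2: lead(−9x⁵ + 63x⁴ − 38x³ − 47x² − 31x − 1) ÷ lead(D) = −9x⁵ ÷ x² = −9x³. Subtract (−9x³)·D = −9x⁵ + 54x⁴ + 9x³. Remainder: 9x⁴ − 47x³ − 47x² − 31x − 1.
Step 3: lead(9x⁴ − 47x³ − 47x² − 31x − 1) ÷ lead(D) = 9x⁴ ÷ x² = 9x². Subtract (9x²)·D = 9x⁴ − 54x³ − 9x². Remainder: 7x³ − 38x² − 31x − 1.
Step 4: lead(7x³ − 38x² − 31x − 1) ÷ lead(D) = 7x³ ÷ x² = 7x. Subtract (7x)·D = 7x³ − 42x² − 7x. Remainder: 4x² − 24x − 1.
Step 5: lead(4x² − 24x − 1) ÷ lead(D) = 4x² ÷ x² = 4. Subtract (4)·D = 4x² − 24x − 4. Remainder: 3.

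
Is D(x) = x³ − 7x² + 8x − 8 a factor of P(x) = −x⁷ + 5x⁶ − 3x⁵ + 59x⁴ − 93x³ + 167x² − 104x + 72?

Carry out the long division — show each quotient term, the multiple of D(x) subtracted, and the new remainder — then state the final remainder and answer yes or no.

Step 1: lead(−x⁷ + 5x⁶ − 3x⁵ + 59x⁴ − 93x³ + 167x² − 104x + 72) ÷ lead(D) = −x⁷ ÷ x³ = −x⁴. Subtract (−x⁴)·D = −x⁷ + 7x⁶ − 8x⁵ + 8x⁴. Remainder: −2x⁶ + 5x⁵ + 51x⁴ − 93x³ + 167x² − 104x + 72.
Step 2: lead(−2x⁶ + 5x⁵ + 51x⁴ − 93x³ + 167x² − 104x + 72) ÷ lead(D) = −2x⁶ ÷ x³ = −2x³. Subtract (−2x³)·D = −2x⁶ + 14x⁵ − 16x⁴ + 16x³. Remainder: −9x⁵ + 67x⁴ − 109x³ + 167x² − 104x + 72.
Step 3: lead(−9x⁵ + 67x⁴ − 109x³ + 167x² − 104x + 72) ÷ lead(D) = −9x⁵ ÷ x³ = −9x². Subtract (−9x²)·D = −9x⁵ + 63x⁴ − 72x³ + 72x². Remainder: 4x⁴ − 37x³ + 95x² − 104x + 72.
Step 4: lead(4x⁴ − 37x³ + 95x² − 104x + 72) ÷ lead(D) = 4x⁴ ÷ x³ = 4x. Subtract (4x)·D = 4x⁴ − 28x³ + 32x² − 32x. Remainder: −9x³ + 63x² − 72x + 72.
Step 5: lead(−9x³ + 63x² − 72x + 72) ÷ lead(D) = −9x³ ÷ x³ = −9. Subtract (−9)·D = −9x³ + 63x² − 72x + 72. Remainder: 0.

R(x) = 0, so D(x) is a factor of P(x). yes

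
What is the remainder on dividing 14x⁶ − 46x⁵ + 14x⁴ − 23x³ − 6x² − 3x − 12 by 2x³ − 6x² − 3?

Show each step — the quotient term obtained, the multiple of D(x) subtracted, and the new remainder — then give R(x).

R(x) = −6

Step 1: lead(14x⁶ − 46x⁵ + 14x⁴ − 23x³ − 6x² − 3x − 12) ÷ lead(D) = 14x⁶ ÷ 2x³ = 7x³. Subtract (7x³)·D = 14x⁶ − 42x⁵ − 21x³. Remainder: −4x⁵ + 14x⁴ − 2x³ − 6x² − 3x − 12.
Step 2: lead(−4x⁵ + 14x⁴ − 2x³ − 6x² − 3x − 12) ÷ lead(D) = −4x⁵ ÷ 2x³ = −2x². Subtract (−2x²)·D = −4x⁵ + 12x⁴ + 6x². Remainder: 2x⁴ − 2x³ − 12x² − 3x − 12.
Step 3: lead(2x⁴ − 2x³ − 12x² − 3x − 12) ÷ lead(D) = 2x⁴ ÷ 2x³ = x. Subtract (x)·D = 2x⁴ − 6x³ − 3x. Remainder: 4x³ − 12x² − 12.
Step 4: lead(4x³ − 12x² − 12) ÷ lead(D) = 4x³ ÷ 2x³ = 2. Subtract (2)·D = 4x³ − 12x² − 6. Remainder: −6.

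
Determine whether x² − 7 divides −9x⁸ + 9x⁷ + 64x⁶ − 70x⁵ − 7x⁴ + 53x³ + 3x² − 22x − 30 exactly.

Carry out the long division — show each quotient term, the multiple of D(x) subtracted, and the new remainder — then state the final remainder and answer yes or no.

R(x) = 6x − 9, so D(x) is not a factor of P(x). no

Step 1: lead(−9x⁸ + 9x⁷ + 64x⁶ − 70x⁵ − 7x⁴ + 53x³ + 3x² − 22x − 30) ÷ lead(D) = −9x⁸ ÷ x² = −9x⁶. Subtract (−9x⁶)·D = −9x⁸ + 63x⁶. Remainder: 9x⁷ + x⁶ − 70x⁵ − 7x⁴ + 53x³ + 3x² − 22x − 30.
Step 2: lead(9x⁷ + x⁶ − 70x⁵ − 7x⁴ + 53x³ + 3x² − 22x − 30) ÷ lead(D) = 9x⁷ ÷ x² = 9x⁵. Subtract (9x⁵)·D = 9x⁷ − 63x⁵. Remainder: x⁶ − 7x⁵ − 7x⁴ + 53x³ + 3x² − 22x − 30.
Step 3: lead(x⁶ − 7x⁵ − 7x⁴ + 53x³ + 3x² − 22x − 30) ÷ lead(D) = x⁶ ÷ x² = x⁴. Subtract (x⁴)·D = x⁶ − 7x⁴. Remainder: −7x⁵ + 53x³ + 3x² − 22x − 30.
Step 4: lead(−7x⁵ + 53x³ + 3x² − 22x − 30) ÷ lead(D) = −7x⁵ ÷ x² = −7x³. Subtract (−7x³)·D = −7x⁵ + 49x³. Remainder: 4x³ + 3x² − 22x − 30.
Step 5: lead(4x³ + 3x² − 22x − 30) ÷ lead(D) = 4x³ ÷ x² = 4x. Subtract (4x)·D = 4x³ − 28x. Remainder: 3x² + 6x − 30.
Step 6: lead(3x² + 6x − 30) ÷ lead(D) = 3x² ÷ x² = 3. Subtract (3)·D = 3x² − 21. Remainder: 6x − 9.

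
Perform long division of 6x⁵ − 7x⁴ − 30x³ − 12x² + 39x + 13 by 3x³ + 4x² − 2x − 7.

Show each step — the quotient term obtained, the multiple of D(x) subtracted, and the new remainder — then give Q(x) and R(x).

Q(x) = 2x² − 5x − 2; R(x) = −1

Step 1: lead(6x⁵ − 7x⁴ − 30x³ − 12x² + 39x + 13) ÷ lead(D) = 6x⁵ ÷ 3x³ = 2x². Subtract (2x²)·D = 6x⁵ + 8x⁴ − 4x³ − 14x². Remainder: −15x⁴ − 26x³ + 2x² + 39x + 13.
Step 2: lead(−15x⁴ − 26x³ + 2x² + 39x + 13) ÷ lead(D) = −15x⁴ ÷ 3x³ = −5x. Subtract (−5x)·D = −15x⁴ − 20x³ + 10x² + 35x. Remainder: −6x³ − 8x² + 4x + 13.
Step 3: lead(−6x³ − 8x² + 4x + 13) ÷ lead(D) = −6x³ ÷ 3x³ = −2. Subtract (−2)·D = −6x³ − 8x² + 4x + 14. Remainder: −1.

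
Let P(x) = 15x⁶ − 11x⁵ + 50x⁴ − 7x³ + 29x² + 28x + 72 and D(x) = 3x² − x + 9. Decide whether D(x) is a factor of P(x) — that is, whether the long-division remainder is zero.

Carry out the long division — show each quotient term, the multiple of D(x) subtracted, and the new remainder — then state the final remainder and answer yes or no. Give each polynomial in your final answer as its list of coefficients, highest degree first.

Step 1: lead(15x⁶ − 11x⁵ + 50x⁴ − 7x³ + 29x² + 28x + 72) ÷ lead(D) = 15x⁶ ÷ 3x² = 5x⁴. Subtract (5x⁴)·D = 15x⁶ − 5x⁵ + 45x⁴. Remainder: −6x⁵ + 5x⁴ − 7x³ + 29x² + 28x + 72.
Step 2: lead(−6x⁵ + 5x⁴ − 7x³ + 29x² + 28x + 72) ÷ lead(D) = −6x⁵ ÷ 3x² = −2x³. Subtract (−2x³)·D = −6x⁵ + 2x⁴ − 18x³. Remainder: 3x⁴ + 11x³ + 29x² + 28x + 72.
Step 3: lead(3x⁴ + 11x³ + 29x² + 28x + 72) ÷ lead(D) = 3x⁴ ÷ 3x² = x². Subtract (x²)·D = 3x⁴ − x³ + 9x². Remainder: 12x³ + 20x² + 28x + 72.
Step 4: lead(12x³ + 20x² + 28x + 72) ÷ lead(D) = 12x³ ÷ 3x² = 4x. Subtract (4x)·D = 12x³ − 4x² + 36x. Remainder: 24x² − 8x + 72.
Step 5: lead(24x² − 8x + 72) ÷ lead(D) = 24x² ÷ 3x² = 8. Subtract (8)·D = 24x² − 8x + 72. Remainder: 0.

R = [0], so D(x) is a factor of P(x). yes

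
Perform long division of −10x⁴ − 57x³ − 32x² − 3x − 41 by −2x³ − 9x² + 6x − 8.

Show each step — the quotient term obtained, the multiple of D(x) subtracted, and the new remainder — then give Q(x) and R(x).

Q(x) = 5x + 6; R(x) = −8x² + x + 7

Step 1: lead(−10x⁴ − 57x³ − 32x² − 3x − 41) ÷ lead(D) = −10x⁴ ÷ −2x³ = 5x. Subtract (5x)·D = −10x⁴ − 45x³ + 30x² − 40x. Remainder: −12x³ − 62x² + 37x − 41.
Step 2: lead(−12x³ − 62x² + 37x − 41) ÷ lead(D) = −12x³ ÷ −2x³ = 6. Subtract (6)·D = −12x³ − 54x² + 36x − 48. Remainder: −8x² + x + 7.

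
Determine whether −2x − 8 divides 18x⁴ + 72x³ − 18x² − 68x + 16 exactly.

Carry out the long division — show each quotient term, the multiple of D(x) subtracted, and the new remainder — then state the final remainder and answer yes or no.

R(x) = 0, so D(x) is a factor of P(x). yes

Step 1: lead(18x⁴ + 72x³ − 18x² − 68x + 16) ÷ lead(D) = 18x⁴ ÷ −2x = −9x³. Subtract (−9x³)·D = 18x⁴ + 72x³. Remainder: −18x² − 68x + 16.
Step 2: lead(−18x² − 68x + 16) ÷ lead(D) = −18x² ÷ −2x = 9x. Subtract (9x)·D = −18x² − 72x. Remainder: 4x + 16.
Step 3: lead(4x + 16) ÷ lead(D) = 4x ÷ −2x = −2. Subtract (−2)·D = 4x + 16. Remainder: 0.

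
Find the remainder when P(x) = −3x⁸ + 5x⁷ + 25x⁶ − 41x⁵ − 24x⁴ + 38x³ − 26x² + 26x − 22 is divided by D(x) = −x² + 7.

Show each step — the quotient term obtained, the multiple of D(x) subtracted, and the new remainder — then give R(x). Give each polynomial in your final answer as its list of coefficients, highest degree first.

Step 1: lead(−3x⁸ + 5x⁷ + 25x⁶ − 41x⁵ − 24x⁴ + 38x³ − 26x² + 26x − 22) ÷ lead(D) = −3x⁸ ÷ −x² = 3x⁶. Subtract (3x⁶)·D = −3x⁸ + 21x⁶. Remainder: 5x⁷ + 4x⁶ − 41x⁵ − 24x⁴ + 38x³ − 26x² + 26x − 22.
Step 2: lead(5x⁷ + 4x⁶ − 41x⁵ − 24x⁴ + 38x³ − 26x² + 26x − 22) ÷ lead(D) = 5x⁷ ÷ −x² = −5x⁵. Subtract (−5x⁵)·D = 5x⁷ − 35x⁵. Remainder: 4x⁶ − 6x⁵ − 24x⁴ + 38x³ − 26x² + 26x − 22.
Step 3: lead(4x⁶ − 6x⁵ − 24x⁴ + 38x³ − 26x² + 26x − 22) ÷ lead(D) = 4x⁶ ÷ −x² = −4x⁴. Subtract (−4x⁴)·D = 4x⁶ − 28x⁴. Remainder: −6x⁵ + 4x⁴ + 38x³ − 26x² + 26x − 22.
Step 4: lead(−6x⁵ + 4x⁴ + 38x³ − 26x² + 26x − 22) ÷ lead(D) = −6x⁵ ÷ −x² = 6x³. Subtract (6x³)·D = −6x⁵ + 42x³. Remainder: 4x⁴ − 4x³ − 26x² + 26x − 22.
Step 5: lead(4x⁴ − 4x³ − 26x² + 26x − 22) ÷ lead(D) = 4x⁴ ÷ −x² = −4x². Subtract (−4x²)·D = 4x⁴ − 28x². Remainder: −4x³ + 2x² + 26x − 22.
Step 6: lead(−4x³ + 2x² + 26x − 22) ÷ lead(D) = −4x³ ÷ −x² = 4x. Subtract (4x)·D = −4x³ + 28x. Remainder: 2x² − 2x − 22.
Step 7: lead(2x² − 2x − 22) ÷ lead(D) = 2x² ÷ −x² = −2. Subtract (−2)·D = 2x² − 14. Remainder: −2x − 8.

R = [-2, -8]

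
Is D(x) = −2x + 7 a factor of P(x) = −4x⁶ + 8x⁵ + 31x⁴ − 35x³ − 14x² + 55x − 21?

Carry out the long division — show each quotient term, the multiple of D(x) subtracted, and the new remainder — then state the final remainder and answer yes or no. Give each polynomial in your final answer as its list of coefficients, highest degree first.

Step 1: lead(−4x⁶ + 8x⁵ + 31x⁴ − 35x³ − 14x² + 55x − 21) ÷ lead(D) = −4x⁶ ÷ −2x = 2x⁵. Subtract (2x⁵)·D = −4x⁶ + 14x⁵. Remainder: −6x⁵ + 31x⁴ − 35x³ − 14x² + 55x − 21.
Step 2: lead(−6x⁵ + 31x⁴ − 35x³ − 14x² + 55x − 21) ÷ lead(D) = −6x⁵ ÷ −2x = 3x⁴. Subtract (3x⁴)·D = −6x⁵ + 21x⁴. Remainder: 10x⁴ − 35x³ − 14x² + 55x − 21.
Step 3: lead(10x⁴ − 35x³ − 14x² + 55x − 21) ÷ lead(D) = 10x⁴ ÷ −2x = −5x³. Subtract (−5x³)·D = 10x⁴ − 35x³. Remainder: −14x² + 55x − 21.
Step 4: lead(−14x² + 55x − 21) ÷ lead(D) = −14x² ÷ −2x = 7x. Subtract (7x)·D = −14x² + 49x. Remainder: 6x − 21.
Step 5: lead(6x − 21) ÷ lead(D) = 6x ÷ −2x = −3. Subtract (−3)·D = 6x − 21. Remainder: 0.

R = [0], so D(x) is a factor of P(x). yes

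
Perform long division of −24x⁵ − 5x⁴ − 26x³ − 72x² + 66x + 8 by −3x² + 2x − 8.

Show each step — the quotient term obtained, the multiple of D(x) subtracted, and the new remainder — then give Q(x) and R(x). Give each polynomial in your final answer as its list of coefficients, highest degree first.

Q = [8, 7, -8, 0]; R = [2, 8]

Step 1: lead(−24x⁵ − 5x⁴ − 26x³ − 72x² + 66x + 8) ÷ lead(D) = −24x⁵ ÷ −3x² = 8x³. Subtract (8x³)·D = −24x⁵ + 16x⁴ − 64x³. Remainder: −21x⁴ + 38x³ − 72x² + 66x + 8.
Step 2: lead(−21x⁴ + 38x³ − 72x² + 66x + 8) ÷ lead(D) = −21x⁴ ÷ −3x² = 7x². Subtract (7x²)·D = −21x⁴ + 14x³ − 56x². Remainder: 24x³ − 16x² + 66x + 8.
Step 3: lead(24x³ − 16x² + 66x + 8) ÷ lead(D) = 24x³ ÷ −3x² = −8x. Subtract (−8x)·D = 24x³ − 16x² + 64x. Remainder: 2x + 8.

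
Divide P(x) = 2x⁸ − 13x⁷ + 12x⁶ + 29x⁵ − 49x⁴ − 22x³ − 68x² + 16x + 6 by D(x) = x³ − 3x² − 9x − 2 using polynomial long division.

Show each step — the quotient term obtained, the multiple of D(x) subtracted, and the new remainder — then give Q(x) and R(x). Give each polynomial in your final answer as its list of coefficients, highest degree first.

Q = [2, -7, 9, -3, 9, -4]; R = [-5, -2, -2]

Step 1: lead(2x⁸ − 13x⁷ + 12x⁶ + 29x⁵ − 49x⁴ − 22x³ − 68x² + 16x + 6) ÷ lead(D) = 2x⁸ ÷ x³ = 2x⁵. Subtract (2x⁵)·D = 2x⁸ − 6x⁷ − 18x⁶ − 4x⁵. Remainder: −7x⁷ + 30x⁶ + 33x⁵ − 49x⁴ − 22x³ − 68x² + 16x + 6.
Step 2: lead(−7x⁷ + 30x⁶ + 33x⁵ − 49x⁴ − 22x³ − 68x² + 16x + 6) ÷ lead(D) = −7x⁷ ÷ x³ = −7x⁴. Subtract (−7x⁴)·D = −7x⁷ + 21x⁶ + 63x⁵ + 14x⁴. Remainder: 9x⁶ − 30x⁵ − 63x⁴ − 22x³ − 68x² + 16x + 6.
Step 3: lead(9x⁶ − 30x⁵ − 63x⁴ − 22x³ − 68x² + 16x + 6) ÷ lead(D) = 9x⁶ ÷ x³ = 9x³. Subtract (9x³)·D = 9x⁶ − 27x⁵ − 81x⁴ − 18x³. Remainder: −3x⁵ + 18x⁴ − 4x³ − 68x² + 16x + 6.
Step 4: lead(−3x⁵ + 18x⁴ − 4x³ − 68x² + 16x + 6) ÷ lead(D) = −3x⁵ ÷ x³ = −3x². Subtract (−3x²)·D = −3x⁵ + 9x⁴ + 27x³ + 6x². Remainder: 9x⁴ − 31x³ − 74x² + 16x + 6.
Step 5: lead(9x⁴ − 31x³ − 74x² + 16x + 6) ÷ lead(D) = 9x⁴ ÷ x³ = 9x. Subtract (9x)·D = 9x⁴ − 27x³ − 81x² − 18x. Remainder: −4x³ + 7x² + 34x + 6.
Step 6: lead(−4x³ + 7x² + 34x + 6) ÷ lead(D) = −4x³ ÷ x³ = −4. Subtract (−4)·D = −4x³ + 12x² + 36x + 8. Remainder: −5x² − 2x − 2.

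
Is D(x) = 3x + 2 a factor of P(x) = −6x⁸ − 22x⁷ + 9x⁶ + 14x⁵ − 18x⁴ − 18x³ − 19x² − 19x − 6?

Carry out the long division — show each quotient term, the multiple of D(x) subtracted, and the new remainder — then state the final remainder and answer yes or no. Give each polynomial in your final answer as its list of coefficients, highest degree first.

R = [0], so D(x) is a factor of P(x). yes

Step 1: lead(−6x⁸ − 22x⁷ + 9x⁶ + 14x⁵ − 18x⁴ − 18x³ − 19x² − 19x − 6) ÷ lead(D) = −6x⁸ ÷ 3x = −2x⁷. Subtract (−2x⁷)·D = −6x⁸ − 4x⁷. Remainder: −18x⁷ + 9x⁶ + 14x⁵ − 18x⁴ − 18x³ − 19x² − 19x − 6.
Step 2: lead(−18x⁷ + 9x⁶ + 14x⁵ − 18x⁴ − 18x³ − 19x² − 19x − 6) ÷ lead(D) = −18x⁷ ÷ 3x = −6x⁶. Subtract (−6x⁶)·D = −18x⁷ − 12x⁶. Remainder: 21x⁶ + 14x⁵ − 18x⁴ − 18x³ − 19x² − 19x − 6.
Step 3: lead(21x⁶ + 14x⁵ − 18x⁴ − 18x³ − 19x² − 19x − 6) ÷ lead(D) = 21x⁶ ÷ 3x = 7x⁵. Subtract (7x⁵)·D = 21x⁶ + 14x⁵. Remainder: −18x⁴ − 18x³ − 19x² − 19x − 6.
Step 4: lead(−18x⁴ − 18x³ − 19x² − 19x − 6) ÷ lead(D) = −18x⁴ ÷ 3x = −6x³. Subtract (−6x³)·D = −18x⁴ − 12x³. Remainder: −6x³ − 19x² − 19x − 6.
Step 5: lead(−6x³ − 19x² − 19x − 6) ÷ lead(D) = −6x³ ÷ 3x = −2x². Subtract (−2x²)·D = −6x³ − 4x². Remainder: −15x² − 19x − 6.
Step 6: lead(−15x² − 19x − 6) ÷ lead(D) = −15x² ÷ 3x = −5x. Subtract (−5x)·D = −15x² − 10x. Remainder: −9x − 6.
Step 7: lead(−9x − 6) ÷ lead(D) = −9x ÷ 3x = −3. Subtract (−3)·D = −9x − 6. Remainder: 0.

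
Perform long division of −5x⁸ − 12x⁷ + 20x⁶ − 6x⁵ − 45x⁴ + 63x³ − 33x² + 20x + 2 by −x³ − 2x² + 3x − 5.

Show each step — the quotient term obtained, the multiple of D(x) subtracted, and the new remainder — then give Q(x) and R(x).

Step 1: lead(−5x⁸ − 12x⁷ + 20x⁶ − 6x⁵ − 45x⁴ + 63x³ − 33x² + 20x + 2) ÷ lead(D) = −5x⁸ ÷ −x³ = 5x⁵. Subtract (5x⁵)·D = −5x⁸ − 10x⁷ + 15x⁶ − 25x⁵. Remainder: −2x⁷ + 5x⁶ + 19x⁵ − 45x⁴ + 63x³ − 33x² + 20x + 2.
Step 2: lead(−2x⁷ + 5x⁶ + 19x⁵ − 45x⁴ + 63x³ − 33x² + 20x + 2) ÷ lead(D) = −2x⁷ ÷ −x³ = 2x⁴. Subtract (2x⁴)·D = −2x⁷ − 4x⁶ + 6x⁵ − 10x⁴. Remainder: 9x⁶ + 13x⁵ − 35x⁴ + 63x³ − 33x² + 20x + 2.
Step 3: lead(9x⁶ + 13x⁵ − 35x⁴ + 63x³ − 33x² + 20x + 2) ÷ lead(D) = 9x⁶ ÷ −x³ = −9x³. Subtract (−9x³)·D = 9x⁶ + 18x⁵ − 27x⁴ + 45x³. Remainder: −5x⁵ − 8x⁴ + 18x³ − 33x² + 20x + 2.
Step 4: lead(−5x⁵ − 8x⁴ + 18x³ − 33x² + 20x + 2) ÷ lead(D) = −5x⁵ ÷ −x³ = 5x². Subtract (5x²)·D = −5x⁵ − 10x⁴ + 15x³ − 25x². Remainder: 2x⁴ + 3x³ − 8x² + 20x + 2.
Step 5: lead(2x⁴ + 3x³ − 8x² + 20x + 2) ÷ lead(D) = 2x⁴ ÷ −x³ = −2x. Subtract (−2x)·D = 2x⁴ + 4x³ − 6x² + 10x. Remainder: −x³ − 2x² + 10x + 2.
Step 6: lead(−x³ − 2x² + 10x + 2) ÷ lead(D) = −x³ ÷ −x³ = 1. Subtract (1)·D = −x³ − 2x² + 3x − 5. Remainder: 7x + 7.

Q(x) = 5x⁵ + 2x⁴ − 9x³ + 5x² − 2x + 1; R(x) = 7x + 7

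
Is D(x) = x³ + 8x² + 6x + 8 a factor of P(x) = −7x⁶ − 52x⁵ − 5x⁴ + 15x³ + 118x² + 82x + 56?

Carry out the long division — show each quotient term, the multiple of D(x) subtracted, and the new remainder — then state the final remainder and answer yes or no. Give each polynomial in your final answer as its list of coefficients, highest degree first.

R = [0], so D(x) is a factor of P(x). yes

Step 1: lead(−7x⁶ − 52x⁵ − 5x⁴ + 15x³ + 118x² + 82x + 56) ÷ lead(D) = −7x⁶ ÷ x³ = −7x³. Subtract (−7x³)·D = −7x⁶ − 56x⁵ − 42x⁴ − 56x³. Remainder: 4x⁵ + 37x⁴ + 71x³ + 118x² + 82x + 56.
Step 2: lead(4x⁵ + 37x⁴ + 71x³ + 118x² + 82x + 56) ÷ lead(D) = 4x⁵ ÷ x³ = 4x². Subtract (4x²)·D = 4x⁵ + 32x⁴ + 24x³ + 32x². Remainder: 5x⁴ + 47x³ + 86x² + 82x + 56.
Step 3: lead(5x⁴ + 47x³ + 86x² + 82x + 56) ÷ lead(D) = 5x⁴ ÷ x³ = 5x. Subtract (5x)·D = 5x⁴ + 40x³ + 30x² + 40x. Remainder: 7x³ + 56x² + 42x + 56.
Step 4: lead(7x³ + 56x² + 42x + 56) ÷ lead(D) = 7x³ ÷ x³ = 7. Subtract (7)·D = 7x³ + 56x² + 42x + 56. Remainder: 0.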